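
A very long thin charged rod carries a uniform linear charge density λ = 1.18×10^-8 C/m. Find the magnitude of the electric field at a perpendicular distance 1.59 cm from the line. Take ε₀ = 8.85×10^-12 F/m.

E = 1.33×10^4 V/m

By cylindrical symmetry E is radial; use a coaxial Gaussian cylinder of radius 1.59 cm and length L.
Q_enc = λL, so λ_enc = 1.18×10^-8 C/m.
Applying ∮E·dA = Q_enc/ε₀ with the end caps contributing no flux:
E = |λ_enc|/(2πε₀r) = (1.18×10^-8)/(2π·8.85×10^-12·0.0159) = 1.33e4 N/C.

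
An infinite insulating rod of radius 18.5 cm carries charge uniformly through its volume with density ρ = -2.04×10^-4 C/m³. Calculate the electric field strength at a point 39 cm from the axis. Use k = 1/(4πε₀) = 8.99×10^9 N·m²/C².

|E| ≈ 1.01×10^6 V/m

Choose a coaxial cylinder of radius r = 39 cm (arbitrary length L) as the Gaussian surface (r > 18.5 cm, full cross-section enclosed).
λ_enc = ρ·πR² = (-2.04×10^-4)π(0.185)² = -2.193×10^-5 C/m.
Since E is radial and uniform over the curved surface, Φ = E·2πrL = Q_enc/ε₀ = λ_enc L/ε₀.
E = 2k|λ_enc|/r = 2(8.99×10^9)(2.193e-5)/(0.39) = 1.01e6 N/C.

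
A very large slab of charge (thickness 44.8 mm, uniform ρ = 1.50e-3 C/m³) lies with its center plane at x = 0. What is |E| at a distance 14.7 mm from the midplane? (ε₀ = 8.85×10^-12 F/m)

|E| ≈ 2.49×10^6 N/C

By symmetry E is perpendicular to the slab. A Gaussian pillbox from −14.7 mm to +14.7 mm (face area A) lies entirely within the slab.
Q_enc = ρ·(2x)·A and flux = 2EA, so 2EA = 2ρxA/ε₀ ⇒ E = |ρ|x/ε₀.
E = (1.50e-3)(0.0147)/(8.85×10^-12) = 2.49×10^6 N/C.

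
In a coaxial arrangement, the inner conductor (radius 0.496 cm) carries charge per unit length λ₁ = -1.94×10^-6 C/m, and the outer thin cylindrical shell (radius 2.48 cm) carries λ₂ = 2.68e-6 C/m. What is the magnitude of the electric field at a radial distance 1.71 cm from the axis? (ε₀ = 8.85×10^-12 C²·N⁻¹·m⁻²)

E = 2.04×10^6 N/C

Coaxial Gaussian cylinder, radius r = 1.71 cm, length L (between the conductors, 0.496 cm < r < 2.48 cm).
The shell at 2.48 cm lies outside the Gaussian surface, so λ_enc = λ₁ = -1.94×10^-6 C/m.
Gauss's law: E·2πrL = λ_enc L/ε₀.
E = |λ_enc|/(2πε₀r) = (1.94×10^-6)/(2π·8.85×10^-12·0.0171) = 2.04e6 N/C.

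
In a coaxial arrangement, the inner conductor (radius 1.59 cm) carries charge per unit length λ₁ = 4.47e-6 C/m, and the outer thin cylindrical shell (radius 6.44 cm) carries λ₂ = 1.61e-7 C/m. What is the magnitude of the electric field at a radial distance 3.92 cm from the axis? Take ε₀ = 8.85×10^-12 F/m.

Choose a coaxial cylinder of radius r = 3.92 cm (arbitrary length L) as the Gaussian surface (between the conductors, 1.59 cm < r < 6.44 cm).
Only the inner wire is enclosed; the outer shell contributes nothing inside itself. λ_enc = λ₁ = 4.47×10^-6 C/m.
Gauss's law: E·2πrL = λ_enc L/ε₀.
E = |λ_enc|/(2πε₀r) = (4.47×10^-6)/(2π·8.85×10^-12·0.0392) = 2.05e6 N/C.

E ≈ 2.05×10^6 N/C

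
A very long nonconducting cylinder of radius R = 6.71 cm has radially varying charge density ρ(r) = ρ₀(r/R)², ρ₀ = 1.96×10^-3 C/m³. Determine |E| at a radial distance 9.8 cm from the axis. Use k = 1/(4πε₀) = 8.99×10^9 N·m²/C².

|E| ≈ 2.54e6 V/m

Choose a coaxial cylinder of radius r = 9.8 cm (arbitrary length L) as the Gaussian surface (r > R, full charge per length enclosed).
λ_enc = 2π ∫₀^R ρ₀(r'/R)^2 r' dr' = 2πρ₀R²/4 = 1.386×10^-5 C/m.
By Gauss's law (flux through the curved wall only), E·2πrL = λ_enc L/ε₀.
E = 2k|λ_enc|/r = 2(8.99×10^9)(1.386×10^-5)/(0.098) = 2.54e6 N/C.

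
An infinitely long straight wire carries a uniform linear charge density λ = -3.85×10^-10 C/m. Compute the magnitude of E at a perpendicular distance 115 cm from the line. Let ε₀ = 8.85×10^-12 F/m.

Choose a coaxial cylinder of radius r = 115 cm (arbitrary length L) as the Gaussian surface.
Q_enc = λL, so λ_enc = -3.85e-10 C/m.
Since E is radial and uniform over the curved surface, Φ = E·2πrL = Q_enc/ε₀ = λ_enc L/ε₀.
E = |λ_enc|/(2πε₀r) = (3.85×10^-10)/(2π·8.85×10^-12·1.15) = 6.02 N/C.

E = 6.02 N/C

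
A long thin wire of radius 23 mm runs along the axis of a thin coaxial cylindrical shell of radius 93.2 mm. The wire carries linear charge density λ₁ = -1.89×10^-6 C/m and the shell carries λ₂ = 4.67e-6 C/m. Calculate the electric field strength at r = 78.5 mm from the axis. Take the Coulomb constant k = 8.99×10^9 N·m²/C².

Coaxial Gaussian cylinder, radius r = 78.5 mm, length L (between the conductors, 23 mm < r < 93.2 mm).
Only the inner wire is enclosed; the outer shell contributes nothing inside itself. λ_enc = λ₁ = -1.89×10^-6 C/m.
Applying ∮E·dA = Q_enc/ε₀ with the end caps contributing no flux:
E = 2k|λ_enc|/r = 2(8.99×10^9)(1.89×10^-6)/(0.0785) = 4.33×10^5 N/C.

|E| = 4.33×10^5 N/C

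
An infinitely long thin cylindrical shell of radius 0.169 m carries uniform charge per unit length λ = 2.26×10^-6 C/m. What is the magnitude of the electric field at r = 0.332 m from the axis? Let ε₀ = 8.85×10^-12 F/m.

|E| ≈ 1.22×10^5 N/C

Choose a coaxial cylinder of radius r = 0.332 m (arbitrary length L) as the Gaussian surface (r > 0.169 m).
The full line charge is enclosed: λ_enc = 2.26×10^-6 C/m.
By Gauss's law (flux through the curved wall only), E·2πrL = λ_enc L/ε₀.
E = |λ_enc|/(2πε₀r) = (2.26e-6)/(2π·8.85×10^-12·0.332) = 1.22×10^5 N/C.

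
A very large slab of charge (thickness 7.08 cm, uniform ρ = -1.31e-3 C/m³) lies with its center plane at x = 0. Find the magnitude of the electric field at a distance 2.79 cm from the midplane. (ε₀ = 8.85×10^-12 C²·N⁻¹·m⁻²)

By symmetry E is perpendicular to the slab. A Gaussian pillbox from −2.79 cm to +2.79 cm (face area A) lies entirely within the slab.
Q_enc = ρ·(2x)·A and flux = 2EA, so 2EA = 2ρxA/ε₀ ⇒ E = |ρ|x/ε₀.
E = (1.31×10^-3)(0.0279)/(8.85×10^-12) = 4.13e6 N/C.

|E| ≈ 4.13×10^6 N/C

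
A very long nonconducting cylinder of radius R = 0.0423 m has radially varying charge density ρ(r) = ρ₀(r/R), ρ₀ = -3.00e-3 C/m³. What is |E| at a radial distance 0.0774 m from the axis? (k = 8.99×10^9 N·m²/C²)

E ≈ 2.61×10^6 N/C

By cylindrical symmetry E is radial; use a coaxial Gaussian cylinder of radius 0.0774 m and length L (r > R, full charge per length enclosed).
λ_enc = 2π ∫₀^R ρ₀(r'/R)^1 r' dr' = 2πρ₀R²/3 = -1.124×10^-5 C/m.
By Gauss's law (flux through the curved wall only), E·2πrL = λ_enc L/ε₀.
E = 2k|λ_enc|/r = 2(8.99×10^9)(1.124×10^-5)/(0.0774) = 2.61e6 N/C.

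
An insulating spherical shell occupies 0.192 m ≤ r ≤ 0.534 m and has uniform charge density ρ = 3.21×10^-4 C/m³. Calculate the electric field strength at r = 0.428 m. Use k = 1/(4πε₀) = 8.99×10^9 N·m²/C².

Symmetry ⇒ E = E(r) r̂. Gaussian sphere of radius r = 0.428 m (within the shell material, 0.192 m < r < 0.534 m).
Only the shell between 0.192 m and r is enclosed: Q_enc = ρ·(4π/3)(r³ − a³) = (3.21×10^-4)·(4π/3)·((0.428)³ − (0.192)³) = 9.59×10^-5 C.
Applying ∮E·dA = Q_enc/ε₀ with Φ = E(4πr²):
E = k|Q_enc|/r² = (8.99×10^9)(9.59×10^-5)/(0.428)² = 4.71×10^6 N/C.

|E| ≈ 4.71×10^6 N/C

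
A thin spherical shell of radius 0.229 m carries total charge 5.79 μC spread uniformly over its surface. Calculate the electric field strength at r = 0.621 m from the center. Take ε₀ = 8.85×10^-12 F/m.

By spherical symmetry E is radial; choose a Gaussian sphere of radius r = 0.621 m (r > 0.229 m).
The entire shell is enclosed: Q_enc = 5.79e-6 C.
Gauss's law: E·4πr² = Q_enc/ε₀.
E = |Q_enc|/(4πε₀r²) = (5.79e-6)/(4π·8.85×10^-12·(0.621)²) = 1.35×10^5 N/C.

E ≈ 1.35e5 N/C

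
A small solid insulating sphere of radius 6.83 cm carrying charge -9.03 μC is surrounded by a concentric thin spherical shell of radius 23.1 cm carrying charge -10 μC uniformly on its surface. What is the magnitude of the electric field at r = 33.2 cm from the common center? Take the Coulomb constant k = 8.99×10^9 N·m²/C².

E ≈ 1.55×10^6 N/C

Take a concentric spherical Gaussian surface of radius r = 33.2 cm (r > 23.1 cm, enclosing both).
Q_enc = (-9.03 μC) + (-10 μC) = -1.903×10^-5 C.
Gauss's law: E·4πr² = Q_enc/ε₀.
E = k|Q_enc|/r² = (8.99×10^9)(1.903e-5)/(0.332)² = 1.55e6 N/C.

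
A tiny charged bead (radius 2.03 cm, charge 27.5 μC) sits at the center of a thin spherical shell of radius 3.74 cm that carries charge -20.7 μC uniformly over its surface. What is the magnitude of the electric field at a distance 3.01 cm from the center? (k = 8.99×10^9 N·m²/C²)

Symmetry ⇒ E = E(r) r̂. Gaussian sphere of radius r = 3.01 cm (between the bodies, 2.03 cm < r < 3.74 cm).
The shell at 3.74 cm lies outside the Gaussian surface, so Q_enc = 27.5 μC = 2.75e-5 C.
Applying ∮E·dA = Q_enc/ε₀ with Φ = E(4πr²):
E = k|Q_enc|/r² = (8.99×10^9)(2.75×10^-5)/(0.0301)² = 2.73×10^8 N/C.

|E| = 2.73×10^8 N/C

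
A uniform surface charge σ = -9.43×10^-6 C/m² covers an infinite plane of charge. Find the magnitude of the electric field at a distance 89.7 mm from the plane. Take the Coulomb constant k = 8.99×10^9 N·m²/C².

Choose a cylindrical pillbox piercing the sheet, end faces (area A) parallel to it.
Flux Φ = 2EA and Q_enc = σA, so 2EA = σA/ε₀ ⇒ E = |σ|/(2ε₀), independent of distance.
E = 2πk|σ| = 2π(8.99×10^9)(9.43e-6) = 5.33e5 N/C.

E = 5.33×10^5 V/m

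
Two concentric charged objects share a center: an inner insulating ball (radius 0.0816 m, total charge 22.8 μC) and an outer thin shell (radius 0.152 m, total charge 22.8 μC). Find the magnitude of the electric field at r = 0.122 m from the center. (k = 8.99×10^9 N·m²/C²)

|E| = 1.38×10^7 V/m

Use a concentric Gaussian sphere at r = 0.122 m (between the bodies, 0.0816 m < r < 0.152 m).
Only the inner charge is enclosed; the outer shell contributes nothing inside itself. Q_enc = 22.8 μC = 2.28×10^-5 C.
Gauss's law: E·4πr² = Q_enc/ε₀.
E = k|Q_enc|/r² = (8.99×10^9)(2.28×10^-5)/(0.122)² = 1.38×10^7 N/C.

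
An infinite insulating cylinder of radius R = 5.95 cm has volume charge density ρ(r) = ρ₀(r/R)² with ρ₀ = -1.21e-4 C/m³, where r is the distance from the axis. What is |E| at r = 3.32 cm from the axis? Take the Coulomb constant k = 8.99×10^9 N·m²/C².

|E| = 3.53×10^4 N/C

By cylindrical symmetry E is radial; use a coaxial Gaussian cylinder of radius 3.32 cm and length L (r < R).
λ_enc = ∫₀^r ρ(r')·2πr' dr' = (2πρ₀/R²)·r^4/4 = -6.523×10^-8 C/m.
Applying ∮E·dA = Q_enc/ε₀ with the end caps contributing no flux:
E = 2k|λ_enc|/r = 2(8.99×10^9)(6.523×10^-8)/(0.0332) = 3.53e4 N/C.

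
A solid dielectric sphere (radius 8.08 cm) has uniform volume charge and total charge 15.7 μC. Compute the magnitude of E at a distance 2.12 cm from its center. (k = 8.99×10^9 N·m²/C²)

Take a concentric spherical Gaussian surface of radius r = 2.12 cm (r < R).
For a uniform sphere the enclosed fraction is (r/R)³, so Q_enc = (15.7 μC)(0.0212/0.0808)³ = 2.836×10^-7 C.
By Gauss's law, ∮E·dA = E·4πr² = Q_enc/ε₀.
E = k|Q_enc|/r² = (8.99×10^9)(2.836×10^-7)/(0.0212)² = 5.67×10^6 N/C.

|E| = 5.67e6 N/C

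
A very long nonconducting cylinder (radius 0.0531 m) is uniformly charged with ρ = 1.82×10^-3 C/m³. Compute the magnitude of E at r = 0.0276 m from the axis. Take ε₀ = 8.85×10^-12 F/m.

By cylindrical symmetry E is radial; use a coaxial Gaussian cylinder of radius 0.0276 m and length L (r < R).
Enclosed charge per unit length: λ_enc = ρ·πr² = (1.82e-3)π(0.0276)² = 4.356e-6 C/m.
Applying ∮E·dA = Q_enc/ε₀ with the end caps contributing no flux:
E = |λ_enc|/(2πε₀r) = (4.356e-6)/(2π·8.85×10^-12·0.0276) = 2.84e6 N/C.

2.84e6 N/C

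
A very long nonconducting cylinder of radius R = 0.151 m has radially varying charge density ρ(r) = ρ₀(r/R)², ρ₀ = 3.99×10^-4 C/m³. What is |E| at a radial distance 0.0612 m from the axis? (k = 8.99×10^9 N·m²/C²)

E ≈ 1.13e5 N/C

Coaxial Gaussian cylinder, radius r = 0.0612 m, length L (r < R).
Integrating ρ over the cross-section to radius r: λ_enc = (2πρ₀/R²) ∫₀^r r'^3 dr' = 2πρ₀ r^4/(4·R²) = 3.856e-7 C/m.
Since E is radial and uniform over the curved surface, Φ = E·2πrL = Q_enc/ε₀ = λ_enc L/ε₀.
E = 2k|λ_enc|/r = 2(8.99×10^9)(3.856×10^-7)/(0.0612) = 1.13e5 N/C.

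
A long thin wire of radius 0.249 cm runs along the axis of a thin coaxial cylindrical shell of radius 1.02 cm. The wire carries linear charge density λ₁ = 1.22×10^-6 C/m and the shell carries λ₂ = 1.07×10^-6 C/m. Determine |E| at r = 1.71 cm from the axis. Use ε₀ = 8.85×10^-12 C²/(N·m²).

Choose a coaxial cylinder of radius r = 1.71 cm (arbitrary length L) as the Gaussian surface (r > 1.02 cm, enclosing both).
λ_enc = λ₁ + λ₂ = (1.22×10^-6) + (1.07e-6) = 2.29×10^-6 C/m.
Gauss's law: E·2πrL = λ_enc L/ε₀.
E = |λ_enc|/(2πε₀r) = (2.29×10^-6)/(2π·8.85×10^-12·0.0171) = 2.41×10^6 N/C.

|E| = 2.41×10^6 N/C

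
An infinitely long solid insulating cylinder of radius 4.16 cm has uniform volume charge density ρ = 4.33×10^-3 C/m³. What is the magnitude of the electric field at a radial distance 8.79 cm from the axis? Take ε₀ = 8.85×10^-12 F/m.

By cylindrical symmetry E is radial; use a coaxial Gaussian cylinder of radius 8.79 cm and length L (r > 4.16 cm, full cross-section enclosed).
λ_enc = ρ·πR² = (4.33×10^-3)π(0.0416)² = 2.354e-5 C/m.
Since E is radial and uniform over the curved surface, Φ = E·2πrL = Q_enc/ε₀ = λ_enc L/ε₀.
E = |λ_enc|/(2πε₀r) = (2.354e-5)/(2π·8.85×10^-12·0.0879) = 4.82×10^6 N/C.

E ≈ 4.82×10^6 N/C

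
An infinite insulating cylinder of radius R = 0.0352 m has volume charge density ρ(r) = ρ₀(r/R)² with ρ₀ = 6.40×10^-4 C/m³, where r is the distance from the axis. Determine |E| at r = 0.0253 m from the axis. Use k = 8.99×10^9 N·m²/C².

Take a coaxial cylindrical Gaussian surface of radius r = 0.0253 m and length L (r < R).
λ_enc = ∫₀^r ρ(r')·2πr' dr' = (2πρ₀/R²)·r^4/4 = 3.324×10^-7 C/m.
By Gauss's law (flux through the curved wall only), E·2πrL = λ_enc L/ε₀.
E = 2k|λ_enc|/r = 2(8.99×10^9)(3.324×10^-7)/(0.0253) = 2.36e5 N/C.

E ≈ 2.36×10^5 V/m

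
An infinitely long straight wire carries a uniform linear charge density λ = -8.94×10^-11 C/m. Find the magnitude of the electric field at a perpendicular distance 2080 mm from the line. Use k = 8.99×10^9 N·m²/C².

Coaxial Gaussian cylinder, radius r = 2080 mm, length L.
Q_enc = λL, so λ_enc = -8.94e-11 C/m.
By Gauss's law (flux through the curved wall only), E·2πrL = λ_enc L/ε₀.
E = 2k|λ_enc|/r = 2(8.99×10^9)(8.94×10^-11)/(2.08) = 0.773 N/C.

E ≈ 0.773 V/m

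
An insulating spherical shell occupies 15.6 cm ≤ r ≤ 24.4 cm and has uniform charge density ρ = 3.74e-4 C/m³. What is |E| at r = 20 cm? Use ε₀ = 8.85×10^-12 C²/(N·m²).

E ≈ 1.48×10^6 N/C

Use a concentric Gaussian sphere at r = 20 cm (within the shell material, 15.6 cm < r < 24.4 cm).
Enclosed charge is the volume from a to r: Q_enc = (4π/3)ρ(r³ − a³) = 6.585e-6 C.
Gauss's law: E·4πr² = Q_enc/ε₀.
E = |Q_enc|/(4πε₀r²) = (6.585×10^-6)/(4π·8.85×10^-12·(0.2)²) = 1.48e6 N/C.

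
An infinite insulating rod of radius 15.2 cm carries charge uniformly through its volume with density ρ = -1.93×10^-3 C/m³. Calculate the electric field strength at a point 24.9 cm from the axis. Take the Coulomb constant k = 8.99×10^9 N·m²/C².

By cylindrical symmetry E is radial; use a coaxial Gaussian cylinder of radius 24.9 cm and length L (r > 15.2 cm, full cross-section enclosed).
λ_enc = ρ·πR² = (-1.93e-3)π(0.152)² = -1.401×10^-4 C/m.
Since E is radial and uniform over the curved surface, Φ = E·2πrL = Q_enc/ε₀ = λ_enc L/ε₀.
E = 2k|λ_enc|/r = 2(8.99×10^9)(1.401×10^-4)/(0.249) = 1.01×10^7 N/C.

|E| ≈ 1.01e7 V/m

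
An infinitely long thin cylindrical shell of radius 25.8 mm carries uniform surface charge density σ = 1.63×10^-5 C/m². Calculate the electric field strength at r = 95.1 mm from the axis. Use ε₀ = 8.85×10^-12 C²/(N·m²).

5.00×10^5 N/C

Coaxial Gaussian cylinder, radius r = 95.1 mm, length L (r > 25.8 mm).
The whole shell is enclosed: λ_enc = σ·2πR = (1.63×10^-5)·2π·(0.0258) = 2.642×10^-6 C/m.
By Gauss's law (flux through the curved wall only), E·2πrL = λ_enc L/ε₀.
E = |λ_enc|/(2πε₀r) = (2.642×10^-6)/(2π·8.85×10^-12·0.0951) = 5.00×10^5 N/C.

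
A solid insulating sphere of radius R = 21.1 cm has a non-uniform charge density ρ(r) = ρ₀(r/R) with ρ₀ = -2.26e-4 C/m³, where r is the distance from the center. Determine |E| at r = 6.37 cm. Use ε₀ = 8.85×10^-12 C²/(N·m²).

Use a concentric Gaussian sphere at r = 6.37 cm (r < R).
Q_enc = ∫₀^r ρ(r')·4πr'² dr' = (4πρ₀/R) ∫₀^r r'^3 dr' = 4πρ₀ r^4/(4·R) = -5.54×10^-8 C.
Since E is radial and uniform over the Gaussian sphere, Φ = E·4πr² = Q_enc/ε₀.
E = |Q_enc|/(4πε₀r²) = (5.54e-8)/(4π·8.85×10^-12·(0.0637)²) = 1.23×10^5 N/C.

1.23×10^5 V/m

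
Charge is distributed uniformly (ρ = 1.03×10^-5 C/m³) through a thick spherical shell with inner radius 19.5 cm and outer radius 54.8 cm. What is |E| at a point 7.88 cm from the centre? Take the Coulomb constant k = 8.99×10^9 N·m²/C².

Take a concentric spherical Gaussian surface of radius r = 7.88 cm (r < 19.5 cm, inside the empty cavity).
No charge is enclosed, so by Gauss's law E·4πr² = 0 ⇒ E = 0.

E = 0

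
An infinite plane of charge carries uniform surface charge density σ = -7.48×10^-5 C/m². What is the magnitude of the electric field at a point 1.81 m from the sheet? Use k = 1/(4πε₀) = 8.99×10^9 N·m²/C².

4.23×10^6 N/C

Choose a cylindrical pillbox piercing the sheet, end faces (area A) parallel to it.
Only the two end caps contribute flux: Φ = 2EA. With Q_enc = σA, Gauss's law gives E = |σ|/(2ε₀).
E = 2πk|σ| = 2π(8.99×10^9)(7.48×10^-5) = 4.23×10^6 N/C.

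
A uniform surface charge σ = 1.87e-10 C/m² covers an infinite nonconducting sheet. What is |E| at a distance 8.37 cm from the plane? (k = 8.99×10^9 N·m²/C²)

|E| ≈ 10.6 V/m

The symmetry is planar: E is normal to the sheet and the same magnitude on both sides. Take a pillbox straddling the sheet with end-cap area A.
Only the two end caps contribute flux: Φ = 2EA. With Q_enc = σA, Gauss's law gives E = |σ|/(2ε₀).
E = 2πk|σ| = 2π(8.99×10^9)(1.87e-10) = 10.6 N/C.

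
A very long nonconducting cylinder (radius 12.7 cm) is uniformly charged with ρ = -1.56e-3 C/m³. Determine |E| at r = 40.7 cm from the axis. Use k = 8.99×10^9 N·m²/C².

E = 3.49e6 V/m

By cylindrical symmetry E is radial; use a coaxial Gaussian cylinder of radius 40.7 cm and length L (r > 12.7 cm, full cross-section enclosed).
λ_enc = ρ·πR² = (-1.56×10^-3)π(0.127)² = -7.905×10^-5 C/m.
Gauss's law: E·2πrL = λ_enc L/ε₀.
E = 2k|λ_enc|/r = 2(8.99×10^9)(7.905×10^-5)/(0.407) = 3.49×10^6 N/C.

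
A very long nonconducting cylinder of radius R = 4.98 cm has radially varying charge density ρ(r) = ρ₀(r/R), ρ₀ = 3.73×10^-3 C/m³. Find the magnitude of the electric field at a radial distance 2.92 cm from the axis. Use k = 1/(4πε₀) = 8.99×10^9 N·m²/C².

Coaxial Gaussian cylinder, radius r = 2.92 cm, length L (r < R).
λ_enc = ∫₀^r ρ(r')·2πr' dr' = (2πρ₀/R)·r^3/3 = 3.906×10^-6 C/m.
Applying ∮E·dA = Q_enc/ε₀ with the end caps contributing no flux:
E = 2k|λ_enc|/r = 2(8.99×10^9)(3.906×10^-6)/(0.0292) = 2.40×10^6 N/C.

|E| ≈ 2.40×10^6 N/C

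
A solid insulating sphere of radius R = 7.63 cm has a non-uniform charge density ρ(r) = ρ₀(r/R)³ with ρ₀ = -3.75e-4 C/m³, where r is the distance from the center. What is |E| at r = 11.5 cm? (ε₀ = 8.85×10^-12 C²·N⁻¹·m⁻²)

By spherical symmetry E is radial; choose a Gaussian sphere of radius r = 11.5 cm (r > R, all charge enclosed).
Q_enc = 4π ∫₀^R ρ₀(r'/R)^3 r'² dr' = 4πρ₀R³/6 = -3.489×10^-7 C.
Gauss's law: E·4πr² = Q_enc/ε₀.
E = |Q_enc|/(4πε₀r²) = (3.489e-7)/(4π·8.85×10^-12·(0.115)²) = 2.37×10^5 N/C.

|E| = 2.37×10^5 N/C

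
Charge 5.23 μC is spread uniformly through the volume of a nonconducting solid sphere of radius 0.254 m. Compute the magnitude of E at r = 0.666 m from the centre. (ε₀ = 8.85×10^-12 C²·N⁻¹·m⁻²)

Use a concentric Gaussian sphere at r = 0.666 m (r > R, so the entire charge is enclosed).
Q_enc = 5.23 μC = 5.23×10^-6 C.
Since E is radial and uniform over the Gaussian sphere, Φ = E·4πr² = Q_enc/ε₀.
E = |Q_enc|/(4πε₀r²) = (5.23e-6)/(4π·8.85×10^-12·(0.666)²) = 1.06×10^5 N/C.

|E| = 1.06×10^5 N/C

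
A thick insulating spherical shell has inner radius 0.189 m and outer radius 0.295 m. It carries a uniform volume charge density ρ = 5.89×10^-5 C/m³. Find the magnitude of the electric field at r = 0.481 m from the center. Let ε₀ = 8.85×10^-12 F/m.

E ≈ 1.81×10^5 N/C

Symmetry ⇒ E = E(r) r̂. Gaussian sphere of radius r = 0.481 m (r > 0.295 m, enclosing the whole shell).
Q_enc = ρ·(4π/3)(b³ − a³) = (5.89×10^-5)·(4π/3)·((0.295)³ − (0.189)³) = 4.668×10^-6 C.
Applying ∮E·dA = Q_enc/ε₀ with Φ = E(4πr²):
E = |Q_enc|/(4πε₀r²) = (4.668e-6)/(4π·8.85×10^-12·(0.481)²) = 1.81×10^5 N/C.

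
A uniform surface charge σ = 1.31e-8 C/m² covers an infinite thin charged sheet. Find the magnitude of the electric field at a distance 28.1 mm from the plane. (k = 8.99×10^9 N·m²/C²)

The symmetry is planar: E is normal to the sheet and the same magnitude on both sides. Take a pillbox straddling the sheet with end-cap area A.
Only the two end caps contribute flux: Φ = 2EA. With Q_enc = σA, Gauss's law gives E = |σ|/(2ε₀).
E = 2πk|σ| = 2π(8.99×10^9)(1.31e-8) = 740 N/C.

740 N/C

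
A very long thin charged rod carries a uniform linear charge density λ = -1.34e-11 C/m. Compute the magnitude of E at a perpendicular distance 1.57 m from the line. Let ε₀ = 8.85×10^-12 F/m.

E ≈ 0.153 N/C

Coaxial Gaussian cylinder, radius r = 1.57 m, length L.
Q_enc = λL, so λ_enc = -1.34e-11 C/m.
Since E is radial and uniform over the curved surface, Φ = E·2πrL = Q_enc/ε₀ = λ_enc L/ε₀.
E = |λ_enc|/(2πε₀r) = (1.34×10^-11)/(2π·8.85×10^-12·1.57) = 0.153 N/C.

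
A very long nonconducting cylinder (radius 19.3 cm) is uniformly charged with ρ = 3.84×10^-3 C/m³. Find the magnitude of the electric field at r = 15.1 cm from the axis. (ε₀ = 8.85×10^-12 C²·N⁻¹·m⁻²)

Take a coaxial cylindrical Gaussian surface of radius r = 15.1 cm and length L (r < R).
Enclosed charge per unit length: λ_enc = ρ·πr² = (3.84×10^-3)π(0.151)² = 2.751×10^-4 C/m.
Applying ∮E·dA = Q_enc/ε₀ with the end caps contributing no flux:
E = |λ_enc|/(2πε₀r) = (2.751×10^-4)/(2π·8.85×10^-12·0.151) = 3.28×10^7 N/C.

E = 3.28×10^7 N/C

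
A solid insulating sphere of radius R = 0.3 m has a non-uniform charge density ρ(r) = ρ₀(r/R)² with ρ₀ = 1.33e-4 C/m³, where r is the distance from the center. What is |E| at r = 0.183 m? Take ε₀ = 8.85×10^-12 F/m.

By spherical symmetry E is radial; choose a Gaussian sphere of radius r = 0.183 m (r < R).
Q_enc = ∫₀^r ρ(r')·4πr'² dr' = (4πρ₀/R²) ∫₀^r r'^4 dr' = 4πρ₀ r^5/(5·R²) = 7.623e-7 C.
Gauss's law: E·4πr² = Q_enc/ε₀.
E = |Q_enc|/(4πε₀r²) = (7.623×10^-7)/(4π·8.85×10^-12·(0.183)²) = 2.05×10^5 N/C.

E ≈ 2.05×10^5 N/C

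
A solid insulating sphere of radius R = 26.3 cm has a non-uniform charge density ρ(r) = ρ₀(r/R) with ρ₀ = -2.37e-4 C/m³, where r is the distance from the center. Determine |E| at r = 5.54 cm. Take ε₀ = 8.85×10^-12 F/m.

E ≈ 7.81e4 V/m

Use a concentric Gaussian sphere at r = 5.54 cm (r < R).
Integrate the density: Q_enc = 4π ∫₀^r ρ₀(r'/R)^1 r'² dr' = 4πρ₀ r^4/(4·R) = -2.667×10^-8 C.
Gauss's law: E·4πr² = Q_enc/ε₀.
E = |Q_enc|/(4πε₀r²) = (2.667e-8)/(4π·8.85×10^-12·(0.0554)²) = 7.81×10^4 N/C.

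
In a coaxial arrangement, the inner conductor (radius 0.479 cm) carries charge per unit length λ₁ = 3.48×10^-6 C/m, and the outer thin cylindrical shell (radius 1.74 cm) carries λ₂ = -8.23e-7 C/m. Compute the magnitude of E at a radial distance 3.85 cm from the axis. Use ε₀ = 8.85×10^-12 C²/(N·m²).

|E| = 1.24×10^6 V/m

By cylindrical symmetry E is radial; use a coaxial Gaussian cylinder of radius 3.85 cm and length L (r > 1.74 cm, enclosing both).
λ_enc = λ₁ + λ₂ = (3.48×10^-6) + (-8.23e-7) = 2.657e-6 C/m.
Since E is radial and uniform over the curved surface, Φ = E·2πrL = Q_enc/ε₀ = λ_enc L/ε₀.
E = |λ_enc|/(2πε₀r) = (2.657e-6)/(2π·8.85×10^-12·0.0385) = 1.24×10^6 N/C.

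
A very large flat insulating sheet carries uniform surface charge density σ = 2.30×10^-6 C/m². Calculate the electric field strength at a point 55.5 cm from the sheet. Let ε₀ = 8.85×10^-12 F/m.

Choose a cylindrical pillbox piercing the sheet, end faces (area A) parallel to it.
Only the two end caps contribute flux: Φ = 2EA. With Q_enc = σA, Gauss's law gives E = |σ|/(2ε₀).
E = |σ|/(2ε₀) = (2.30e-6)/(2·8.85×10^-12) = 1.30×10^5 N/C.

|E| = 1.30×10^5 N/C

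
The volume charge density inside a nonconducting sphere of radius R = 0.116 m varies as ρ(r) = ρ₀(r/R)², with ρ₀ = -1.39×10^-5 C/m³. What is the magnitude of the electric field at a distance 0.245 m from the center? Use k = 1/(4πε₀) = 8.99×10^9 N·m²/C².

Symmetry ⇒ E = E(r) r̂. Gaussian sphere of radius r = 0.245 m (r > R, all charge enclosed).
Q_enc = 4π ∫₀^R ρ₀(r'/R)^2 r'² dr' = 4πρ₀R³/5 = -5.453×10^-8 C.
Gauss's law: E·4πr² = Q_enc/ε₀.
E = k|Q_enc|/r² = (8.99×10^9)(5.453e-8)/(0.245)² = 8.17×10^3 N/C.

8.17e3 V/m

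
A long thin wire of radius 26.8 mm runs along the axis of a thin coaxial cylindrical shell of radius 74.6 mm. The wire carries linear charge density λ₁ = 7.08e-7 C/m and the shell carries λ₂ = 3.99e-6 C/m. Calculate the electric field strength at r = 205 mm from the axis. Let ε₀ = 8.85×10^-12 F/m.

E = 4.12e5 N/C

Coaxial Gaussian cylinder, radius r = 205 mm, length L (r > 74.6 mm, enclosing both).
λ_enc = λ₁ + λ₂ = (7.08×10^-7) + (3.99e-6) = 4.698e-6 C/m.
Applying ∮E·dA = Q_enc/ε₀ with the end caps contributing no flux:
E = |λ_enc|/(2πε₀r) = (4.698×10^-6)/(2π·8.85×10^-12·0.205) = 4.12e5 N/C.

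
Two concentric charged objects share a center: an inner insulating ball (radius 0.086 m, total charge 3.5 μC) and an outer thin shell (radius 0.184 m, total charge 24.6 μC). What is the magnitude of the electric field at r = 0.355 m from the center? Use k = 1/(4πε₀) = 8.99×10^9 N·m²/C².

|E| = 2.00×10^6 N/C

Take a concentric spherical Gaussian surface of radius r = 0.355 m (r > 0.184 m, enclosing both).
Q_enc = (3.5 μC) + (24.6 μC) = 2.81×10^-5 C.
Applying ∮E·dA = Q_enc/ε₀ with Φ = E(4πr²):
E = k|Q_enc|/r² = (8.99×10^9)(2.81e-5)/(0.355)² = 2.00×10^6 N/C.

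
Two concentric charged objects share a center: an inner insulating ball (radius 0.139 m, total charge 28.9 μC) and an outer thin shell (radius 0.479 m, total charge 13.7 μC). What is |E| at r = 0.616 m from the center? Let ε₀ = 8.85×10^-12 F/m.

Use a concentric Gaussian sphere at r = 0.616 m (r > 0.479 m, enclosing both).
Q_enc = (28.9 μC) + (13.7 μC) = 4.26×10^-5 C.
By Gauss's law, ∮E·dA = E·4πr² = Q_enc/ε₀.
E = |Q_enc|/(4πε₀r²) = (4.26×10^-5)/(4π·8.85×10^-12·(0.616)²) = 1.01×10^6 N/C.

E = 1.01×10^6 V/m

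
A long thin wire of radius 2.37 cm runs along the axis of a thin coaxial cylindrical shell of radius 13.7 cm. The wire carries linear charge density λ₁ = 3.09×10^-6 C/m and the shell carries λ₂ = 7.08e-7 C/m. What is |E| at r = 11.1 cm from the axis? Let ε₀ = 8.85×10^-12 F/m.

Take a coaxial cylindrical Gaussian surface of radius r = 11.1 cm and length L (between the conductors, 2.37 cm < r < 13.7 cm).
The shell at 13.7 cm lies outside the Gaussian surface, so λ_enc = λ₁ = 3.09×10^-6 C/m.
By Gauss's law (flux through the curved wall only), E·2πrL = λ_enc L/ε₀.
E = |λ_enc|/(2πε₀r) = (3.09e-6)/(2π·8.85×10^-12·0.111) = 5.01×10^5 N/C.

E ≈ 5.01e5 V/m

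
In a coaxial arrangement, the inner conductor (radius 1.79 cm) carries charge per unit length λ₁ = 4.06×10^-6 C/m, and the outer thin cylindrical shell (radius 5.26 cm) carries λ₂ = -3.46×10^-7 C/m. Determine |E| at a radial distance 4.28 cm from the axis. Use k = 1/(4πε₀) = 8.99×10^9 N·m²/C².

Choose a coaxial cylinder of radius r = 4.28 cm (arbitrary length L) as the Gaussian surface (between the conductors, 1.79 cm < r < 5.26 cm).
The shell at 5.26 cm lies outside the Gaussian surface, so λ_enc = λ₁ = 4.06×10^-6 C/m.
Since E is radial and uniform over the curved surface, Φ = E·2πrL = Q_enc/ε₀ = λ_enc L/ε₀.
E = 2k|λ_enc|/r = 2(8.99×10^9)(4.06×10^-6)/(0.0428) = 1.71×10^6 N/C.

|E| ≈ 1.71e6 N/C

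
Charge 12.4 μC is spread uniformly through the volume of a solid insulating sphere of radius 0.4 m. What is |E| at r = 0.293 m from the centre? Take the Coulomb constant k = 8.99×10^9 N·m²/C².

Use a concentric Gaussian sphere at r = 0.293 m (r < R).
For a uniform sphere the enclosed fraction is (r/R)³, so Q_enc = (12.4 μC)(0.293/0.4)³ = 4.874×10^-6 C.
By Gauss's law, ∮E·dA = E·4πr² = Q_enc/ε₀.
E = k|Q_enc|/r² = (8.99×10^9)(4.874e-6)/(0.293)² = 5.10×10^5 N/C.

E ≈ 5.10×10^5 N/C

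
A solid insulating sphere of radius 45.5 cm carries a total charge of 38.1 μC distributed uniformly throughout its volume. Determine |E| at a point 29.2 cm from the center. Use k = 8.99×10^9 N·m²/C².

Symmetry ⇒ E = E(r) r̂. Gaussian sphere of radius r = 29.2 cm (r < R).
For a uniform sphere the enclosed fraction is (r/R)³, so Q_enc = (38.1 μC)(0.292/0.455)³ = 1.007×10^-5 C.
Since E is radial and uniform over the Gaussian sphere, Φ = E·4πr² = Q_enc/ε₀.
E = k|Q_enc|/r² = (8.99×10^9)(1.007e-5)/(0.292)² = 1.06×10^6 N/C.

E = 1.06×10^6 V/m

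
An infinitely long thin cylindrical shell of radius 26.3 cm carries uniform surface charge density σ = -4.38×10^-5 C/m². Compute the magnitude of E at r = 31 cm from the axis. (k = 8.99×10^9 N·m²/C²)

Choose a coaxial cylinder of radius r = 31 cm (arbitrary length L) as the Gaussian surface (r > 26.3 cm).
The whole shell is enclosed: λ_enc = σ·2πR = (-4.38×10^-5)·2π·(0.263) = -7.238×10^-5 C/m.
Gauss's law: E·2πrL = λ_enc L/ε₀.
E = 2k|λ_enc|/r = 2(8.99×10^9)(7.238×10^-5)/(0.31) = 4.20e6 N/C.

|E| ≈ 4.20×10^6 N/C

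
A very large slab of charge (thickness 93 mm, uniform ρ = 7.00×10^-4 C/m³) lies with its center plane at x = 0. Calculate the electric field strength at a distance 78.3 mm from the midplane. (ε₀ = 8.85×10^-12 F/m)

E = 3.68e6 N/C

The point |x| = 78.3 mm lies outside the slab (half-thickness 0.0465 m). A symmetric pillbox spanning the full slab encloses Q_enc = ρ·d·A.
Flux = 2EA ⇒ E = |ρ|d/(2ε₀), independent of distance outside.
E = (7.00e-4)(0.093)/(2·8.85×10^-12) = 3.68e6 N/C.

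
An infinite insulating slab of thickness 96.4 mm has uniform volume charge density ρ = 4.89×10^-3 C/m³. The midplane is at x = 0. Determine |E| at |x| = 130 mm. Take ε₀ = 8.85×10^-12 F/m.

The point |x| = 130 mm lies outside the slab (half-thickness 0.0482 m). A symmetric pillbox spanning the full slab encloses Q_enc = ρ·d·A.
Flux = 2EA ⇒ E = |ρ|d/(2ε₀), independent of distance outside.
E = (4.89×10^-3)(0.0964)/(2·8.85×10^-12) = 2.66×10^7 N/C.

|E| ≈ 2.66e7 N/C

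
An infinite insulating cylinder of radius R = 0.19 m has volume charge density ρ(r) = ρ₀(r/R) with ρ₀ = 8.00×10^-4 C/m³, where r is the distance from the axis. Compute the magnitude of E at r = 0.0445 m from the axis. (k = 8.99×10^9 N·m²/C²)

E ≈ 3.14×10^5 N/C

Choose a coaxial cylinder of radius r = 0.0445 m (arbitrary length L) as the Gaussian surface (r < R).
Integrating ρ over the cross-section to radius r: λ_enc = (2πρ₀/R) ∫₀^r r'^2 dr' = 2πρ₀ r^3/(3·R) = 7.771×10^-7 C/m.
Gauss's law: E·2πrL = λ_enc L/ε₀.
E = 2k|λ_enc|/r = 2(8.99×10^9)(7.771e-7)/(0.0445) = 3.14×10^5 N/C.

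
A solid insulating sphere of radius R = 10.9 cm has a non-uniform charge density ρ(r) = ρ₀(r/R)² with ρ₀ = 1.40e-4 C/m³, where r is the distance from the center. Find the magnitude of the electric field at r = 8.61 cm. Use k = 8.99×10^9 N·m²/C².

Take a concentric spherical Gaussian surface of radius r = 8.61 cm (r < R).
Q_enc = ∫₀^r ρ(r')·4πr'² dr' = (4πρ₀/R²) ∫₀^r r'^4 dr' = 4πρ₀ r^5/(5·R²) = 1.401×10^-7 C.
Applying ∮E·dA = Q_enc/ε₀ with Φ = E(4πr²):
E = k|Q_enc|/r² = (8.99×10^9)(1.401e-7)/(0.0861)² = 1.70×10^5 N/C.

|E| = 1.70e5 N/C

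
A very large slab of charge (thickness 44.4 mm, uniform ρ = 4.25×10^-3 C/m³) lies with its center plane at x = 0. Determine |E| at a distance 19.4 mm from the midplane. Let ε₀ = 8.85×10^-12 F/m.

By symmetry E is perpendicular to the slab. A Gaussian pillbox from −19.4 mm to +19.4 mm (face area A) lies entirely within the slab.
Q_enc = ρ·(2x)·A and flux = 2EA, so 2EA = 2ρxA/ε₀ ⇒ E = |ρ|x/ε₀.
E = (4.25×10^-3)(0.0194)/(8.85×10^-12) = 9.32×10^6 N/C.

E = 9.32e6 V/m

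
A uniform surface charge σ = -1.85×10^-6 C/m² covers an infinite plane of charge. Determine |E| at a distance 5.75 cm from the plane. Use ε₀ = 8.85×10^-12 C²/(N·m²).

By planar symmetry E is perpendicular to the sheet and uniform; use a Gaussian pillbox with flat faces of area A on each side of the sheet.
Flux Φ = 2EA and Q_enc = σA, so 2EA = σA/ε₀ ⇒ E = |σ|/(2ε₀), independent of distance.
E = |σ|/(2ε₀) = (1.85×10^-6)/(2·8.85×10^-12) = 1.05×10^5 N/C.

E ≈ 1.05e5 N/C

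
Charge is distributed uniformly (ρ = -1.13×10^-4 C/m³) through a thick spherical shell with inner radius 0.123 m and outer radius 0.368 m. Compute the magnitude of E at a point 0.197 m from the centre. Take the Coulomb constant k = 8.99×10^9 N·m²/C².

Use a concentric Gaussian sphere at r = 0.197 m (within the shell material, 0.123 m < r < 0.368 m).
Enclosed charge is the volume from a to r: Q_enc = (4π/3)ρ(r³ − a³) = -2.738×10^-6 C.
Since E is radial and uniform over the Gaussian sphere, Φ = E·4πr² = Q_enc/ε₀.
E = k|Q_enc|/r² = (8.99×10^9)(2.738e-6)/(0.197)² = 6.34×10^5 N/C.

E ≈ 6.34×10^5 N/C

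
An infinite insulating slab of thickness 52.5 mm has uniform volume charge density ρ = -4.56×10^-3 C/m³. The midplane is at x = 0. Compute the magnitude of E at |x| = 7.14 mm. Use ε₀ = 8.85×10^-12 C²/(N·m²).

|E| = 3.68e6 V/m

By symmetry E is perpendicular to the slab. A Gaussian pillbox from −7.14 mm to +7.14 mm (face area A) lies entirely within the slab.
Q_enc = ρ·(2x)·A and flux = 2EA, so 2EA = 2ρxA/ε₀ ⇒ E = |ρ|x/ε₀.
E = (4.56e-3)(0.00714)/(8.85×10^-12) = 3.68×10^6 N/C.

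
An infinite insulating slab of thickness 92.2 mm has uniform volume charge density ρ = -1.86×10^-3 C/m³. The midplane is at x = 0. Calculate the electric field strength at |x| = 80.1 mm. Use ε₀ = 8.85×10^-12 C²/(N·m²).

The point |x| = 80.1 mm lies outside the slab (half-thickness 0.0461 m). A symmetric pillbox spanning the full slab encloses Q_enc = ρ·d·A.
Flux = 2EA ⇒ E = |ρ|d/(2ε₀), independent of distance outside.
E = (1.86×10^-3)(0.0922)/(2·8.85×10^-12) = 9.69×10^6 N/C.

E = 9.69e6 N/C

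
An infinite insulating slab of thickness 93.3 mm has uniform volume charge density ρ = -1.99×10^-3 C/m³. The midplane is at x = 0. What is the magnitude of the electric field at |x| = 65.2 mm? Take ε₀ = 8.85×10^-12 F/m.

The point |x| = 65.2 mm lies outside the slab (half-thickness 0.04665 m). A symmetric pillbox spanning the full slab encloses Q_enc = ρ·d·A.
Flux = 2EA ⇒ E = |ρ|d/(2ε₀), independent of distance outside.
E = (1.99e-3)(0.0933)/(2·8.85×10^-12) = 1.05×10^7 N/C.

|E| = 1.05e7 N/C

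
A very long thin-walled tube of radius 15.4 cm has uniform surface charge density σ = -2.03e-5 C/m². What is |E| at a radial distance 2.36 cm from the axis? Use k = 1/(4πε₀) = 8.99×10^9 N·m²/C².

E = 0

Take a coaxial cylindrical Gaussian surface of radius r = 2.36 cm and length L (r < 15.4 cm, inside the shell).
All the surface charge lies outside this cylinder: Q_enc = 0, hence E = 0.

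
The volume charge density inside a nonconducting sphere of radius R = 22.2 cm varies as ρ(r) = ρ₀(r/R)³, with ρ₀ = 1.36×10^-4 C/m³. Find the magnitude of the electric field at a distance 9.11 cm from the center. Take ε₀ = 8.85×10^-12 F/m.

Use a concentric Gaussian sphere at r = 9.11 cm (r < R).
Integrate the density: Q_enc = 4π ∫₀^r ρ₀(r'/R)^3 r'² dr' = 4πρ₀ r^6/(6·R³) = 1.488×10^-8 C.
By Gauss's law, ∮E·dA = E·4πr² = Q_enc/ε₀.
E = |Q_enc|/(4πε₀r²) = (1.488×10^-8)/(4π·8.85×10^-12·(0.0911)²) = 1.61×10^4 N/C.

E = 1.61e4 N/C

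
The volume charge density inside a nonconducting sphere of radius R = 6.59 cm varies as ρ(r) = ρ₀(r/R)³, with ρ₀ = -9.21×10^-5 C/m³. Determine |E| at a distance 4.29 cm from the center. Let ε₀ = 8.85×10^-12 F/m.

Take a concentric spherical Gaussian surface of radius r = 4.29 cm (r < R).
Integrate the density: Q_enc = 4π ∫₀^r ρ₀(r'/R)^3 r'² dr' = 4πρ₀ r^6/(6·R³) = -4.202×10^-9 C.
Since E is radial and uniform over the Gaussian sphere, Φ = E·4πr² = Q_enc/ε₀.
E = |Q_enc|/(4πε₀r²) = (4.202×10^-9)/(4π·8.85×10^-12·(0.0429)²) = 2.05×10^4 N/C.

2.05×10^4 N/C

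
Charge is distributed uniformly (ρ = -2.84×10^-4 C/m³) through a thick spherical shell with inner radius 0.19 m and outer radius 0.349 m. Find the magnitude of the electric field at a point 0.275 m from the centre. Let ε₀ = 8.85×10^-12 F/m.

|E| ≈ 1.97×10^6 N/C

By spherical symmetry E is radial; choose a Gaussian sphere of radius r = 0.275 m (within the shell material, 0.19 m < r < 0.349 m).
Only the shell between 0.19 m and r is enclosed: Q_enc = ρ·(4π/3)(r³ − a³) = (-2.84×10^-4)·(4π/3)·((0.275)³ − (0.19)³) = -1.658×10^-5 C.
Gauss's law: E·4πr² = Q_enc/ε₀.
E = |Q_enc|/(4πε₀r²) = (1.658×10^-5)/(4π·8.85×10^-12·(0.275)²) = 1.97×10^6 N/C.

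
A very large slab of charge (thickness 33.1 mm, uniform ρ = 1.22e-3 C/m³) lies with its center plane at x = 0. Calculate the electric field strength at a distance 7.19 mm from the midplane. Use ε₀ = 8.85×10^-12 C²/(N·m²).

By symmetry E is perpendicular to the slab. A Gaussian pillbox from −7.19 mm to +7.19 mm (face area A) lies entirely within the slab.
Q_enc = ρ·(2x)·A and flux = 2EA, so 2EA = 2ρxA/ε₀ ⇒ E = |ρ|x/ε₀.
E = (1.22×10^-3)(0.00719)/(8.85×10^-12) = 9.91×10^5 N/C.

|E| ≈ 9.91e5 N/C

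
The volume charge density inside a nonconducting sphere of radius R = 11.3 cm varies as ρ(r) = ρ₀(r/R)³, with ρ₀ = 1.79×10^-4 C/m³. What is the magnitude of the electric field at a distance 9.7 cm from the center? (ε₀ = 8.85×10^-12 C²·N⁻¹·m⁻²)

Use a concentric Gaussian sphere at r = 9.7 cm (r < R).
Q_enc = ∫₀^r ρ(r')·4πr'² dr' = (4πρ₀/R³) ∫₀^r r'^5 dr' = 4πρ₀ r^6/(6·R³) = 2.164×10^-7 C.
Applying ∮E·dA = Q_enc/ε₀ with Φ = E(4πr²):
E = |Q_enc|/(4πε₀r²) = (2.164×10^-7)/(4π·8.85×10^-12·(0.097)²) = 2.07e5 N/C.

2.07×10^5 N/C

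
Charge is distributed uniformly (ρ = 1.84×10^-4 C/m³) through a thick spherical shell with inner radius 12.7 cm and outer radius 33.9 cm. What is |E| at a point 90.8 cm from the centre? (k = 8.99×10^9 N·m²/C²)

3.10×10^5 V/m

By spherical symmetry E is radial; choose a Gaussian sphere of radius r = 90.8 cm (r > 33.9 cm, enclosing the whole shell).
Q_enc = ρ·(4π/3)(b³ − a³) = (1.84×10^-4)·(4π/3)·((0.339)³ − (0.127)³) = 2.845×10^-5 C.
By Gauss's law, ∮E·dA = E·4πr² = Q_enc/ε₀.
E = k|Q_enc|/r² = (8.99×10^9)(2.845×10^-5)/(0.908)² = 3.10×10^5 N/C.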